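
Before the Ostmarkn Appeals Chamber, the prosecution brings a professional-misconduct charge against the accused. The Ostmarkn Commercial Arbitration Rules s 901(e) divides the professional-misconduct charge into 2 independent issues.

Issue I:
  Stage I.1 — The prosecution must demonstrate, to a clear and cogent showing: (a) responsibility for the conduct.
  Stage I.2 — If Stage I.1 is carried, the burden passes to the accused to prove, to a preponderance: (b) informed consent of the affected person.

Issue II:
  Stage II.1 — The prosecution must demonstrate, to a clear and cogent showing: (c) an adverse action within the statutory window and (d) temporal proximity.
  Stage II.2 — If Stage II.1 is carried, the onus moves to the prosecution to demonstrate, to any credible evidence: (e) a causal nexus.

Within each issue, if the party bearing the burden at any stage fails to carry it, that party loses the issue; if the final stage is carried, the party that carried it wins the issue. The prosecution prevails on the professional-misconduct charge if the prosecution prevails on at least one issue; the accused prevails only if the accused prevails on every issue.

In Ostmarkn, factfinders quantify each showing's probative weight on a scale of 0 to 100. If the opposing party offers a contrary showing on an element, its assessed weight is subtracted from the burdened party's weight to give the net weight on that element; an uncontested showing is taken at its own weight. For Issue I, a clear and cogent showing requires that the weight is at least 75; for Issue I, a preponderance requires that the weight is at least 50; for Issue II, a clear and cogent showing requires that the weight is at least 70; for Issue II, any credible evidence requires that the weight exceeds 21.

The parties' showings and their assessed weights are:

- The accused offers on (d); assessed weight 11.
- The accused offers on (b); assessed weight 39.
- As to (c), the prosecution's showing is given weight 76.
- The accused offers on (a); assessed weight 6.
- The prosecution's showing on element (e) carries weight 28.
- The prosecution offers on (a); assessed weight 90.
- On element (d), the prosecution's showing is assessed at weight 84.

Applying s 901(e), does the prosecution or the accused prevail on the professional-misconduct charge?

— Issue I —
Stage I.1 — burden on prosecution; standard: a clear and cogent showing (weight is at least 75).
    (a): 90 − 6 = 84 ≥ 75 [met]
  Stage I.1 is satisfied; the onus moves to the accused.
Stage I.2 — burden on accused; standard: a preponderance (weight is at least 50).
    (b): 39 < 50 [not met]
  The accused does not carry Stage I.2.
The prosecution prevails on this issue.
— Issue II —
Stage II.1 (prosecution, a clear and cogent showing, weight is at least 70): (c) 76 ≥ 70 — meets; (d) net 84−11=73 ≥ 70 — meets.
  All elements met. The prosecution retains the burden for Stage II.2.
Stage II.2 (prosecution, any credible evidence, weight exceeds 21): (e) 28 > 21 — meets.
  All elements met at the final stage.
All stages carried — the prosecution prevails on this issue.
Per-issue: Issue I → prosecution; Issue II → prosecution. The prosecution must prevail on at least one issue; overall, the prosecution prevails.

prosecution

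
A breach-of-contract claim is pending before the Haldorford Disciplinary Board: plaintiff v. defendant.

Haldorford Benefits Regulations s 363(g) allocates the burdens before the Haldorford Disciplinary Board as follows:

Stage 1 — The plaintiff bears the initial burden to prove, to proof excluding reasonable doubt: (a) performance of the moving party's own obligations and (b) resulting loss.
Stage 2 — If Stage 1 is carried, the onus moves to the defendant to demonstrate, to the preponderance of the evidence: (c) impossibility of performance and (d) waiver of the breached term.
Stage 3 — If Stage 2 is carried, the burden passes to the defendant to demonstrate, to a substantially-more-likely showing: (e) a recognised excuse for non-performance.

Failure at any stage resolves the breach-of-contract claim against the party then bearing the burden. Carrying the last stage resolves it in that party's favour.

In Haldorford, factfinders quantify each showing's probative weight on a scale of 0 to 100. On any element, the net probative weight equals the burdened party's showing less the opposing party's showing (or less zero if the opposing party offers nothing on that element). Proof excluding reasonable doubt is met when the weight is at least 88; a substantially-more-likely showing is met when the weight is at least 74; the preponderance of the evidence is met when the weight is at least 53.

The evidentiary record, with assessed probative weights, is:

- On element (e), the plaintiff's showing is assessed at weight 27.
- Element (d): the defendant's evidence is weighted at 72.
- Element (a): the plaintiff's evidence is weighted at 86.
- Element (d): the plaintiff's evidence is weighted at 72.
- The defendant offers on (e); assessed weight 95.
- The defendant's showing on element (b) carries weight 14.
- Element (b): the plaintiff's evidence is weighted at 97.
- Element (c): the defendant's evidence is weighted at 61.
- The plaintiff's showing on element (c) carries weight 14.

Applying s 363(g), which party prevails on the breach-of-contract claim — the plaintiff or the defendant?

defendant

Stage 1 (plaintiff, proof excluding reasonable doubt, weight is at least 88): (a) 86 < 88 — fails; (b) net 97−14=83 < 88 — fails.
  The plaintiff does not carry Stage 1.
The analysis ends at Stage 1; the defendant prevails.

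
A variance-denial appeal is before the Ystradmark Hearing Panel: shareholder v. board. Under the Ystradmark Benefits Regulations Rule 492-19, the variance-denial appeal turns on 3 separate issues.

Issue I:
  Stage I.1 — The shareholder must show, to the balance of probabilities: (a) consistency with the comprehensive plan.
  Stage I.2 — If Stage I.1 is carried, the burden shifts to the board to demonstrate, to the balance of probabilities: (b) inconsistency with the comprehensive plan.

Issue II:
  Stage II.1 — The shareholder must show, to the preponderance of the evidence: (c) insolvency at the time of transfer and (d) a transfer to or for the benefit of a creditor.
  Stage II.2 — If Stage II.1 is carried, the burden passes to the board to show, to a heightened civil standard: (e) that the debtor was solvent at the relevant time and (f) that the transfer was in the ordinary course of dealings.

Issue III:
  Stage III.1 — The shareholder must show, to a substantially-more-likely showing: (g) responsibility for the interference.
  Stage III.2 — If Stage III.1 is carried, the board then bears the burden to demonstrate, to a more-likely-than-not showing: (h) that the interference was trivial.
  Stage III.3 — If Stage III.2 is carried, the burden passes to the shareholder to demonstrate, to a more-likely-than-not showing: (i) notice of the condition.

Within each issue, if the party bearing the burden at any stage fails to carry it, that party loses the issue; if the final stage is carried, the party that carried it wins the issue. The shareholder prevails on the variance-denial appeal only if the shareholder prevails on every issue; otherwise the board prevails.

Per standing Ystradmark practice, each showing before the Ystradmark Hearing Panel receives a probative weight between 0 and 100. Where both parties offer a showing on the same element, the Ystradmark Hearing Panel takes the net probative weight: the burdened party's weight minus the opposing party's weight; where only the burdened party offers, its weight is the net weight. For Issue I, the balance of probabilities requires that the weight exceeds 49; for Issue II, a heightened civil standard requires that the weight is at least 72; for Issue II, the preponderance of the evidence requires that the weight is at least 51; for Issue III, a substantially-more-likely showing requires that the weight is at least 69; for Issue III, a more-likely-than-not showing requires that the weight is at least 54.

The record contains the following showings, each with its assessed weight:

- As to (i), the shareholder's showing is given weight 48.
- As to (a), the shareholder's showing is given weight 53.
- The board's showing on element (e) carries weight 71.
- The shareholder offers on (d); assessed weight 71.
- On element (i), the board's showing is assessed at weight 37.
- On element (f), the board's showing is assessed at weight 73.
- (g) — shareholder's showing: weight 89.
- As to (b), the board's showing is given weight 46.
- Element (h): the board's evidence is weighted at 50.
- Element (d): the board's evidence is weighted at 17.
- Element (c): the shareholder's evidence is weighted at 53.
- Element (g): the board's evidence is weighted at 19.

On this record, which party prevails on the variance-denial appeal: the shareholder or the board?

— Issue I —
At Stage I.1 the shareholder must meet the balance of probabilities (weight exceeds 49): on (a) the weight is 53, > 49, so (a) meets the standard.
  The shareholder carries Stage I.1; the board now bears the burden.
At Stage I.2 the board must meet the balance of probabilities (weight exceeds 49): on (b) the weight is 46, ≤ 49, so (b) does not meet the standard.
  Not every element is met, so the board fails to carry Stage I.2.
So the shareholder prevails on this issue.
— Issue II —
Stage II.1 (shareholder, the preponderance of the evidence, weight is at least 51): (c) 53 ≥ 51 — meets; (d) net 71−17=54 ≥ 51 — meets.
  Stage II.1 is satisfied; the onus moves to the board.
Stage II.2 (board, a heightened civil standard, weight is at least 72): (e) 71 < 72 — fails; (f) 73 ≥ 72 — meets.
  Not every element is met, so the board fails to carry Stage II.2.
So the shareholder prevails on this issue.
— Issue III —
At Stage III.1 the shareholder must meet a substantially-more-likely showing (weight is at least 69): on (g) the weight is 89 less the opposing 19 gives net 70, ≥ 69, so (g) meets the standard.
  Stage III.1 is satisfied; the onus moves to the board.
At Stage III.2 the board must meet a more-likely-than-not showing (weight is at least 54): on (h) the weight is 50, which does not reach 54, so (h) does not meet the standard.
  The board does not carry Stage III.2.
So the shareholder prevails on this issue.
Per-issue: Issue I → shareholder; Issue II → shareholder; Issue III → shareholder. The shareholder must prevail on every issue; overall, the shareholder prevails.

shareholder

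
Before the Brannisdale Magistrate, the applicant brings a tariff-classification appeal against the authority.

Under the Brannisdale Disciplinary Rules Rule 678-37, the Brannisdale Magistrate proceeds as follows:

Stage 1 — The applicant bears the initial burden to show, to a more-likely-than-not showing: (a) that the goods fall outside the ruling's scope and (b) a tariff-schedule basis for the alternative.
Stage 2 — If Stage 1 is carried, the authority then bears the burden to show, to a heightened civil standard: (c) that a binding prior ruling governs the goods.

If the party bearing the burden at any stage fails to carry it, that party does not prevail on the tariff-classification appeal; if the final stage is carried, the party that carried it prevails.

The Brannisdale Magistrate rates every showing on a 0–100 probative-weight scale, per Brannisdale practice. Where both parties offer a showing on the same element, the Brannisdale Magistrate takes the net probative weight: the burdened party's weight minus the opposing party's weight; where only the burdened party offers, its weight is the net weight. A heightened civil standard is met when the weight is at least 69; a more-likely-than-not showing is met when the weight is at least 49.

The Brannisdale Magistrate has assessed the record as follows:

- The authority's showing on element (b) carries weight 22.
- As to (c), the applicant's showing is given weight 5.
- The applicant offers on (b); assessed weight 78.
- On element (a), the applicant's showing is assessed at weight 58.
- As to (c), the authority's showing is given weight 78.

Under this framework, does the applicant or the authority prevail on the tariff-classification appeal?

Stage 1 — burden on applicant; standard: a more-likely-than-not showing (weight is at least 49).
    (a): 58 ≥ 49 [met]
    (b): 78 − 22 = 56 ≥ 49 [met]
  Stage 1 is satisfied; the onus moves to the authority.
Stage 2 — burden on authority; standard: a heightened civil standard (weight is at least 69).
    (c): 78 − 5 = 73 ≥ 69 [met]
  Stage 2 carried; the final stage is satisfied.
Every stage carried; the authority prevails.

authority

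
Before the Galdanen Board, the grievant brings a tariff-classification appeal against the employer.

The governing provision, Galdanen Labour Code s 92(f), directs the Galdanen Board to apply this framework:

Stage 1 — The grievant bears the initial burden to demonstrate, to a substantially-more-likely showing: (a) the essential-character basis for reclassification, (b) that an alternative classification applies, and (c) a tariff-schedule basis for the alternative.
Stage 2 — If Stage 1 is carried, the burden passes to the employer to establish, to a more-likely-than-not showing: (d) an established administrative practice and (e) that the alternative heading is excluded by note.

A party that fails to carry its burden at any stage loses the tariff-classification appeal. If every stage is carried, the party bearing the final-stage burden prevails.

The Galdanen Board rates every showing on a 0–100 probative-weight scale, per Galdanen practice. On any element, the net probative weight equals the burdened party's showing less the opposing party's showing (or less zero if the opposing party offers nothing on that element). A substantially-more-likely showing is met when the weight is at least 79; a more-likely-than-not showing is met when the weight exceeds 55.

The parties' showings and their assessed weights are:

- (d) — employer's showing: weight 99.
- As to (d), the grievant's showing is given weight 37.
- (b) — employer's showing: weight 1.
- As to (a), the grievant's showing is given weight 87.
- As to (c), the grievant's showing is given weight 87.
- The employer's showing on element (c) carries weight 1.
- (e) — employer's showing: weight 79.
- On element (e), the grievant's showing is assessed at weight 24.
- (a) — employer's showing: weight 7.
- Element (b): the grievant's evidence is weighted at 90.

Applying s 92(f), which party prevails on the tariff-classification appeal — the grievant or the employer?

Stage 1 — burden on grievant; standard: a substantially-more-likely showing (weight is at least 79).
    (a): 87 − 7 = 80 ≥ 79 [met]
    (b): 90 − 1 = 89 ≥ 79 [met]
    (c): 87 − 1 = 86 ≥ 79 [met]
  Stage 1 carried; the burden shifts to the employer.
Stage 2 — burden on employer; standard: a more-likely-than-not showing (weight exceeds 55).
    (d): 99 − 37 = 62 > 55 [met]
    (e): 79 − 24 = 55 ≤ 55 [not met]
  Stage 2 not carried; the employer fails its burden.
So the grievant prevails.

grievant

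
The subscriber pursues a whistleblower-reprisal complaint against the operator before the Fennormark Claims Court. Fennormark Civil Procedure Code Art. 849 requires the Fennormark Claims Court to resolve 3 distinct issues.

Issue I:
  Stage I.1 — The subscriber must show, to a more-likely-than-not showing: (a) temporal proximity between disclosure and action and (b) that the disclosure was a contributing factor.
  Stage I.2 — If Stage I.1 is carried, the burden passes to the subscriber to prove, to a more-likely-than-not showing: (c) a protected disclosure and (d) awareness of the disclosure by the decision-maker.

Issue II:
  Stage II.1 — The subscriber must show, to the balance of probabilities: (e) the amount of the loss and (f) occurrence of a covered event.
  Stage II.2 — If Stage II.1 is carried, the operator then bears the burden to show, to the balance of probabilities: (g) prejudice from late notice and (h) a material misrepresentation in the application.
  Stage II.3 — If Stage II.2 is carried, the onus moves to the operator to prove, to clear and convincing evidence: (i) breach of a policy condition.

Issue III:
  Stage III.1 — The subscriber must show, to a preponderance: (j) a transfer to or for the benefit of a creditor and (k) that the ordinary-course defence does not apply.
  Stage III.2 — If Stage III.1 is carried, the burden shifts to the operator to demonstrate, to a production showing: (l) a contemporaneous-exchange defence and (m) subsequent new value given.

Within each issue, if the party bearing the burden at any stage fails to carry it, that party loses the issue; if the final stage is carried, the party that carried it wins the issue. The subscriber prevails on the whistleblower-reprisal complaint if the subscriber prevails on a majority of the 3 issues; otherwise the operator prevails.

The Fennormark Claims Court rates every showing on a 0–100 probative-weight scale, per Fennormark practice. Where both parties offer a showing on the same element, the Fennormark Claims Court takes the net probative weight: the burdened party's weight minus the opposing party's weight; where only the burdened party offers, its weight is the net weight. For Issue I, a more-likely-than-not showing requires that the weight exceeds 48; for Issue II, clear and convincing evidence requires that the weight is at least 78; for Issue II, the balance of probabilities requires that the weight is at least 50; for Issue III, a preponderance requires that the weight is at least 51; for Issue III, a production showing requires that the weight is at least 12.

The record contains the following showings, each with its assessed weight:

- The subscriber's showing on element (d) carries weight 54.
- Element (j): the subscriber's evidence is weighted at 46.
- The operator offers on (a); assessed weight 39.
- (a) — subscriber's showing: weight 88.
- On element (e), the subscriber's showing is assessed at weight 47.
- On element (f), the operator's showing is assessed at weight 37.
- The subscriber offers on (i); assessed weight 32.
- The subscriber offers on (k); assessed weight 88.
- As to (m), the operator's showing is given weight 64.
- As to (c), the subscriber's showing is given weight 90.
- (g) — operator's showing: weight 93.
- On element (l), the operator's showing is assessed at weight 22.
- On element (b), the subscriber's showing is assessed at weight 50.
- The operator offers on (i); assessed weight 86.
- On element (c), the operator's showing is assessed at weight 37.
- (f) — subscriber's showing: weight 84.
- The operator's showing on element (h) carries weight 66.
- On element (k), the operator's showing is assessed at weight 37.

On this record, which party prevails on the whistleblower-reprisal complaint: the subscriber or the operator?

— Issue I —
At Stage I.1 the subscriber must meet a more-likely-than-not showing (weight exceeds 48): on (a) the weight is 88 less the opposing 39 gives net 49, > 48, so (a) meets the standard; on (b) the weight is 50, > 48, so (b) meets the standard.
  Stage I.1 carried; the burden remains with the subscriber.
At Stage I.2 the subscriber must meet a more-likely-than-not showing (weight exceeds 48): on (c) the weight is 90 less the opposing 37 gives net 53, > 48, so (c) meets the standard; on (d) the weight is 54, which does exceed 48, so (d) meets the standard.
  All elements met at the final stage.
Every stage carried; the subscriber prevails on this issue.
— Issue II —
Stage II.1 (subscriber, the balance of probabilities, weight is at least 50): (e) 47 < 50 — fails; (f) net 84−37=47 < 50 — fails.
  Stage II.1 not carried; the subscriber fails its burden.
The operator prevails on this issue.
— Issue III —
Stage III.1 — burden on subscriber; standard: a preponderance (weight is at least 51).
    (j): 46 < 51 [not met]
    (k): 88 − 37 = 51 ≥ 51 [met]
  Stage III.1 not carried; the subscriber fails its burden.
The analysis ends at Stage III.1; the operator prevails on this issue.
Per-issue: Issue I → subscriber; Issue II → operator; Issue III → operator. The subscriber must prevail on a majority of issues; overall, the operator prevails.

operator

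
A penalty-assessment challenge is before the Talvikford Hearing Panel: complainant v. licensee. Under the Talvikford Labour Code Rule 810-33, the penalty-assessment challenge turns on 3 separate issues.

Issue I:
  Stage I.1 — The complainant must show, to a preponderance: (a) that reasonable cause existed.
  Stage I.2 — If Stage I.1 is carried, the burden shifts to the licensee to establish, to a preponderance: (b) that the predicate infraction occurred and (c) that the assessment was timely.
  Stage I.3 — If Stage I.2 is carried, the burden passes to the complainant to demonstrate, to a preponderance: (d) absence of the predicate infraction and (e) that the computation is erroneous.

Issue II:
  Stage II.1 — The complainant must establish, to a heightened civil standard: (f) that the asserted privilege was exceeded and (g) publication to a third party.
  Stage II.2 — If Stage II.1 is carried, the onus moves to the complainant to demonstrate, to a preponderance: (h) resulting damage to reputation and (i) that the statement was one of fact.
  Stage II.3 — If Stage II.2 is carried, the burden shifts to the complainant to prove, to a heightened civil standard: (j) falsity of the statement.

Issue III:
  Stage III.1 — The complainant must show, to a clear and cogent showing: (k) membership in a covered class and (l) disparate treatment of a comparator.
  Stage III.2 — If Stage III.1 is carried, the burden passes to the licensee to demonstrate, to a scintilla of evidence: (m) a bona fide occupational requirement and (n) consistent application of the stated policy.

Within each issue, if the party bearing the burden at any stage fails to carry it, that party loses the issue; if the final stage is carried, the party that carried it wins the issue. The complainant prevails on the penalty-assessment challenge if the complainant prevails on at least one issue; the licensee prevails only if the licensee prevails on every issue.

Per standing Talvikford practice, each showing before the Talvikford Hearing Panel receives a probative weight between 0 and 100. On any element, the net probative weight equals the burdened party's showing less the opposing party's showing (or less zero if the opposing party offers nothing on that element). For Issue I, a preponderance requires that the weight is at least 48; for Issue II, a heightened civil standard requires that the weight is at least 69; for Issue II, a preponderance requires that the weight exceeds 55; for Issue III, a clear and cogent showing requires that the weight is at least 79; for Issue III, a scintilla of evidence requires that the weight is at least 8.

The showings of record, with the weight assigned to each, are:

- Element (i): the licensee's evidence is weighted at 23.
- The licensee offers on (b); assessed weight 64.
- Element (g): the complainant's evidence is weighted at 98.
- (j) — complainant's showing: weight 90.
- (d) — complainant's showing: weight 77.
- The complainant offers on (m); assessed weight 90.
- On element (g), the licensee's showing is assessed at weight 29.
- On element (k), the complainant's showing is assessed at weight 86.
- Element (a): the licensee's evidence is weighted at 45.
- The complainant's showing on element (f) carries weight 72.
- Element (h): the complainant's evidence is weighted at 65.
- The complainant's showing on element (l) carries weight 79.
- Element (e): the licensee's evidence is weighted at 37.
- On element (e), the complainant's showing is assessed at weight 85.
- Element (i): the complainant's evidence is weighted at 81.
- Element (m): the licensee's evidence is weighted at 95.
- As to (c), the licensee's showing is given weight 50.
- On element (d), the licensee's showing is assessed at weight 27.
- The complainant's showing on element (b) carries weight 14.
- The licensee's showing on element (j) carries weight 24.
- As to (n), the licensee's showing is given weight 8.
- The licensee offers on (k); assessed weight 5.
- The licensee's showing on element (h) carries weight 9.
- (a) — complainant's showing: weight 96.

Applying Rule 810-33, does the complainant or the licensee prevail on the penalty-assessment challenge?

— Issue I —
Stage I.1 (complainant, a preponderance, weight is at least 48): (a) net 96−45=51 ≥ 48 — meets.
  Stage I.1 is satisfied; the onus moves to the licensee.
Stage I.2 (licensee, a preponderance, weight is at least 48): (b) net 64−14=50 ≥ 48 — meets; (c) 50 ≥ 48 — meets.
  Stage I.2 is satisfied; the onus moves to the complainant.
Stage I.3 (complainant, a preponderance, weight is at least 48): (d) net 77−27=50 ≥ 48 — meets; (e) net 85−37=48 ≥ 48 — meets.
  Stage I.3 carried; the final stage is satisfied.
With every stage satisfied, the complainant prevails on this issue.
— Issue II —
Stage II.1 (complainant, a heightened civil standard, weight is at least 69): (f) 72 ≥ 69 — meets; (g) net 98−29=69 ≥ 69 — meets.
  Stage II.1 carried; the burden remains with the complainant.
Stage II.2 (complainant, a preponderance, weight exceeds 55): (h) net 65−9=56 > 55 — meets; (i) net 81−23=58 > 55 — meets.
  Stage II.2 is satisfied; the complainant continues to bear the burden.
Stage II.3 (complainant, a heightened civil standard, weight is at least 69): (j) net 90−24=66 < 69 — fails.
  The complainant does not carry Stage II.3.
The licensee prevails on this issue.
— Issue III —
Stage III.1 — burden on complainant; standard: a clear and cogent showing (weight is at least 79).
    (k): 86 − 5 = 81 ≥ 79 [met]
    (l): 79 ≥ 79 [met]
  The complainant carries Stage III.1; the licensee now bears the burden.
Stage III.2 — burden on licensee; standard: a scintilla of evidence (weight is at least 8).
    (m): 95 − 90 = 5 < 8 [not met]
    (n): 8 ≥ 8 [met]
  Not every element is met, so the licensee fails to carry Stage III.2.
The analysis ends at Stage III.2; the complainant prevails on this issue.
Per-issue: Issue I → complainant; Issue II → licensee; Issue III → complainant. The complainant must prevail on at least one issue; overall, the complainant prevails.

complainant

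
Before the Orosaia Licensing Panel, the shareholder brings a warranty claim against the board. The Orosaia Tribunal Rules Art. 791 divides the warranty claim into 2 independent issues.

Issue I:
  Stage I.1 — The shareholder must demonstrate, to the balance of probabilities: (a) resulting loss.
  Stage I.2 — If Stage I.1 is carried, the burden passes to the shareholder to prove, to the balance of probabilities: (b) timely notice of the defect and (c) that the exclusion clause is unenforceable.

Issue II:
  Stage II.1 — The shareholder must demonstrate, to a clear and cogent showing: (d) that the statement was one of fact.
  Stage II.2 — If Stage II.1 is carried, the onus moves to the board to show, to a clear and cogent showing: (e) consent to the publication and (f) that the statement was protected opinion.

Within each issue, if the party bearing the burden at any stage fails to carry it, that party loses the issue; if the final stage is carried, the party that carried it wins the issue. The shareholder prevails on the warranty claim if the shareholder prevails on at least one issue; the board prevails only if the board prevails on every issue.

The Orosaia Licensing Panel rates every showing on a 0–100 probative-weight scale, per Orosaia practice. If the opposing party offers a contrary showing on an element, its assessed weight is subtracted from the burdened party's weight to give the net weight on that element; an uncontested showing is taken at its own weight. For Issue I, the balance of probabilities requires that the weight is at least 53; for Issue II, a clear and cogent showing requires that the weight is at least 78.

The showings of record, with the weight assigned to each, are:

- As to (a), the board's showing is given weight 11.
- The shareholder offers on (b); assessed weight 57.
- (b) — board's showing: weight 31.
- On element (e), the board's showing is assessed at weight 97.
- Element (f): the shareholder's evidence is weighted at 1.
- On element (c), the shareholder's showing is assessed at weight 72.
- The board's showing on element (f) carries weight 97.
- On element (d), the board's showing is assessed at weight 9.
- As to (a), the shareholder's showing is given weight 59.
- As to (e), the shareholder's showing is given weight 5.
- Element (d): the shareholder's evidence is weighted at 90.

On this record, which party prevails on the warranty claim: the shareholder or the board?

— Issue I —
Stage I.1 — burden on shareholder; standard: the balance of probabilities (weight is at least 53).
    (a): 59 − 11 = 48 < 53 [not met]
  Stage I.1 not carried; the shareholder fails its burden.
So the board prevails on this issue.
— Issue II —
Stage II.1 — burden on shareholder; standard: a clear and cogent showing (weight is at least 78).
    (d): 90 − 9 = 81 ≥ 78 [met]
  The shareholder carries Stage II.1; the board now bears the burden.
Stage II.2 — burden on board; standard: a clear and cogent showing (weight is at least 78).
    (e): 97 − 5 = 92 ≥ 78 [met]
    (f): 97 − 1 = 96 ≥ 78 [met]
  Stage II.2 carried; the final stage is satisfied.
Every stage carried; the board prevails on this issue.
Per-issue: Issue I → board; Issue II → board. The shareholder must prevail on at least one issue; overall, the board prevails.

board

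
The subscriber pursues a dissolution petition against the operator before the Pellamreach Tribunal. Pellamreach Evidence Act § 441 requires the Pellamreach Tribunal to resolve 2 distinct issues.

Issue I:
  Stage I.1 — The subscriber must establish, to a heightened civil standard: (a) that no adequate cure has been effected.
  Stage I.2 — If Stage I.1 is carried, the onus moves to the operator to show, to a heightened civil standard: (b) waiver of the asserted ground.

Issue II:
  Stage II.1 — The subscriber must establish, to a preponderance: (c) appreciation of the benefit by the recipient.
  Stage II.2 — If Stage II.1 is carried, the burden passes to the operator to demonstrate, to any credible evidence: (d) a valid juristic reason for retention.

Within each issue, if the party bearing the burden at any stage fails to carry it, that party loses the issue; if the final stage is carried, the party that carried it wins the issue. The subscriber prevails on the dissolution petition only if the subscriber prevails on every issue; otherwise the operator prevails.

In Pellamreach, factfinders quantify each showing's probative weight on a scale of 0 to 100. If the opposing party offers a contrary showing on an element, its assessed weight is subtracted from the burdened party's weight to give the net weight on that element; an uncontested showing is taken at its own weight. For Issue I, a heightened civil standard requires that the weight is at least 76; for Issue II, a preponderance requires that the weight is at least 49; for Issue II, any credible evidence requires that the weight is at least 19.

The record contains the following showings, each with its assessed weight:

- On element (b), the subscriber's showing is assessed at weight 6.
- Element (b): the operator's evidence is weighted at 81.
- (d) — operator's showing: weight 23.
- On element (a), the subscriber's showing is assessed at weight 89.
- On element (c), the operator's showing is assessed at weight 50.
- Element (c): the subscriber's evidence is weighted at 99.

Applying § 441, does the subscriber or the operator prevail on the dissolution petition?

— Issue I —
At Stage I.1 the subscriber must meet a heightened civil standard (weight is at least 76): on (a) the weight is 89, which does reach 76, so (a) meets the standard.
  All elements met. The burden passes to the operator.
At Stage I.2 the operator must meet a heightened civil standard (weight is at least 76): on (b) the weight is 81 less the opposing 6 gives net 75, < 76, so (b) does not meet the standard.
  Not every element is met, so the operator fails to carry Stage I.2.
So the subscriber prevails on this issue.
— Issue II —
Stage II.1 — burden on subscriber; standard: a preponderance (weight is at least 49).
    (c): 99 − 50 = 49 ≥ 49 [met]
  All elements met. The burden passes to the operator.
Stage II.2 — burden on operator; standard: any credible evidence (weight is at least 19).
    (d): 23 ≥ 19 [met]
  Stage II.2 carried; the final stage is satisfied.
With every stage satisfied, the operator prevails on this issue.
Per-issue: Issue I → subscriber; Issue II → operator. The subscriber must prevail on every issue; overall, the operator prevails.

operator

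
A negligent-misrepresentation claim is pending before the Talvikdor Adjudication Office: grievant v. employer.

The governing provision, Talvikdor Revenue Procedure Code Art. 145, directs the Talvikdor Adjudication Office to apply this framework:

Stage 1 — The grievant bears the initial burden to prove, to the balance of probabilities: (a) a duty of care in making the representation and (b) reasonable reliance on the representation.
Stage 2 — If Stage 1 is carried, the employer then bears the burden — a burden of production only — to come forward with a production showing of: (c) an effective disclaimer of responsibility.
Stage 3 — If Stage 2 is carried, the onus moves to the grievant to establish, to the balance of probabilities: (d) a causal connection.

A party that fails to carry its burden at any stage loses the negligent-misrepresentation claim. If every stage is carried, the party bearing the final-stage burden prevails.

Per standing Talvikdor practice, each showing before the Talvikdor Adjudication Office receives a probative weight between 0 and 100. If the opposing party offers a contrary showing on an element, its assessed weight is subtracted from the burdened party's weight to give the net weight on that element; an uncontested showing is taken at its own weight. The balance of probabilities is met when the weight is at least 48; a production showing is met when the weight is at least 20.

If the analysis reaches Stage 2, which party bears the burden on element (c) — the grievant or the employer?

employer

Stage 2's rule assigns the burden to the employer (to a production showing).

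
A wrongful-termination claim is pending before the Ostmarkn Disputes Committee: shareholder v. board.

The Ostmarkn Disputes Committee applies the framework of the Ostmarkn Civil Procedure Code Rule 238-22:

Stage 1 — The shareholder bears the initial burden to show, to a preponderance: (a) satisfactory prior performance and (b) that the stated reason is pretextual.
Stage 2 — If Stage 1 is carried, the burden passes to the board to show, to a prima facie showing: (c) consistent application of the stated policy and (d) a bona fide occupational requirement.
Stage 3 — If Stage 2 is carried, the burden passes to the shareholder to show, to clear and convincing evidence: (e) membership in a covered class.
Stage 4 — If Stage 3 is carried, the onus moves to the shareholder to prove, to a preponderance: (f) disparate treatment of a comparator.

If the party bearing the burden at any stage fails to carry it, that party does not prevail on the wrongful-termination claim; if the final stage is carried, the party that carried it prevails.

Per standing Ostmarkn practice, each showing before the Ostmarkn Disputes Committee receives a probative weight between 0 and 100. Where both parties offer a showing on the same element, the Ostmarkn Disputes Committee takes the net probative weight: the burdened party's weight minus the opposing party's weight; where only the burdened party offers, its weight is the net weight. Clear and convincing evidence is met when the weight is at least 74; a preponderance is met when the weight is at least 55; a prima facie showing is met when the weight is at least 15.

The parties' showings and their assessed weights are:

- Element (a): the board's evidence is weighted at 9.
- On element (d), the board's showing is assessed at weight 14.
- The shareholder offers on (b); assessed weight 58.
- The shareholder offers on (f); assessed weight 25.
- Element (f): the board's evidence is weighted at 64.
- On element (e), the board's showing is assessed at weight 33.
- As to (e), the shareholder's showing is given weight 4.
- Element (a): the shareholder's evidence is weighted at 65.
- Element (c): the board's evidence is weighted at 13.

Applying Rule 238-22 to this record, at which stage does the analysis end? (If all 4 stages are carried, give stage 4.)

Stage 1 (shareholder, a preponderance, weight is at least 55): (a) net 65−9=56 ≥ 55 — meets; (b) 58 ≥ 55 — meets.
  Stage 1 carried; the burden shifts to the board.
Stage 2 (board, a prima facie showing, weight is at least 15): (c) 13 < 15 — fails; (d) 14 < 15 — fails.
  Not every element is met, so the board fails to carry Stage 2.
The analysis ends at Stage 2; the shareholder prevails.

stage 2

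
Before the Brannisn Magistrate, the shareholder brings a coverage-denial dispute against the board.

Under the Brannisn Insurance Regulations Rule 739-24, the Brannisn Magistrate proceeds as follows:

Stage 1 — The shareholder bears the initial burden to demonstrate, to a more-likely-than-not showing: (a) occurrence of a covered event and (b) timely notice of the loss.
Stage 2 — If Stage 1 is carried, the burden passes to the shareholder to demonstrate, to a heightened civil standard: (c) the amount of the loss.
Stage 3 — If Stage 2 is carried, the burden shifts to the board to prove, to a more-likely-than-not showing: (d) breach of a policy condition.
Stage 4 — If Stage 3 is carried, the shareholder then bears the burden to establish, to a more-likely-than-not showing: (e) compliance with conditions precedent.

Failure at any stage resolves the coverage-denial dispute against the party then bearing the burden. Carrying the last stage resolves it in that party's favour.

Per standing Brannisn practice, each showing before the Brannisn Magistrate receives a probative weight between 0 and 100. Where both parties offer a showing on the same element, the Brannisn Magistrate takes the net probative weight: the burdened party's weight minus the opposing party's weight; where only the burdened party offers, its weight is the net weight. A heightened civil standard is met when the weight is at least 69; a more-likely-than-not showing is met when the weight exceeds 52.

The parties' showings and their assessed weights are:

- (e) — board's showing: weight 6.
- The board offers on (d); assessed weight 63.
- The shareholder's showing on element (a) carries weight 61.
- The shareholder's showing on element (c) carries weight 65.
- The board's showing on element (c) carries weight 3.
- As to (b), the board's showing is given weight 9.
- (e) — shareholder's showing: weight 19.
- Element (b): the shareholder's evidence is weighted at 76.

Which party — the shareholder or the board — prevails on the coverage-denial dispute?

Stage 1 — burden on shareholder; standard: a more-likely-than-not showing (weight exceeds 52).
    (a): 61 > 52 [met]
    (b): 76 − 9 = 67 > 52 [met]
  Stage 1 is satisfied; the shareholder continues to bear the burden.
Stage 2 — burden on shareholder; standard: a heightened civil standard (weight is at least 69).
    (c): 65 − 3 = 62 < 69 [not met]
  Stage 2 not carried; the shareholder fails its burden.
So the board prevails.

board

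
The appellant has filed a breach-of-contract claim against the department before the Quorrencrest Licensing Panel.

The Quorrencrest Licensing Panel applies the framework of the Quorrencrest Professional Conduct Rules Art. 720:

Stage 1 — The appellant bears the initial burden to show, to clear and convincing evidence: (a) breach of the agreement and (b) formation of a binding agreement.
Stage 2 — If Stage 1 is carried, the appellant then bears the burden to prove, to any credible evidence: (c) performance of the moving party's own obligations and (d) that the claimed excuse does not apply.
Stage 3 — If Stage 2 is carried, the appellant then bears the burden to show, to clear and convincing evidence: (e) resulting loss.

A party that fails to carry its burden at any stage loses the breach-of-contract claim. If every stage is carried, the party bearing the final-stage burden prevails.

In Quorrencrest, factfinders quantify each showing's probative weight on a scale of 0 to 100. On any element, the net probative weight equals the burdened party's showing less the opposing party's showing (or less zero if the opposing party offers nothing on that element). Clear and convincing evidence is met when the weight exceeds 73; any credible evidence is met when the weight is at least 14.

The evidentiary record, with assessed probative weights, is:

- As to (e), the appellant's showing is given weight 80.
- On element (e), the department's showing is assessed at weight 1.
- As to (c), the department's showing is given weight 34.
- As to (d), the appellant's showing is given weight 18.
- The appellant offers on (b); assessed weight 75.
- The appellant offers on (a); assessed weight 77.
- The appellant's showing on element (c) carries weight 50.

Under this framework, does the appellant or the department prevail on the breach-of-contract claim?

Stage 1 — burden on appellant; standard: clear and convincing evidence (weight exceeds 73).
    (a): 77 > 73 [met]
    (b): 75 > 73 [met]
  Stage 1 is satisfied; the appellant continues to bear the burden.
Stage 2 — burden on appellant; standard: any credible evidence (weight is at least 14).
    (c): 50 − 34 = 16 ≥ 14 [met]
    (d): 18 ≥ 14 [met]
  Stage 2 is satisfied; the appellant continues to bear the burden.
Stage 3 — burden on appellant; standard: clear and convincing evidence (weight exceeds 73).
    (e): 80 − 1 = 79 > 73 [met]
  The appellant carries the last stage.
With every stage satisfied, the appellant prevails.

appellant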